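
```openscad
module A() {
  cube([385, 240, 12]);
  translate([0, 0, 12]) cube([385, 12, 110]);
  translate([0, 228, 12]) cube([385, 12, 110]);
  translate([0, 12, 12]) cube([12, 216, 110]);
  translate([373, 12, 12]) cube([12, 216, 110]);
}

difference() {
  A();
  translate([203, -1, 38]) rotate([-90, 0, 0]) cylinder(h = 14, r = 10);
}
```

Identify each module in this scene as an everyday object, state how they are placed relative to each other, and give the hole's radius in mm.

The subtracted cylinder has r = 10 mm.

A is an open box. The open box has a circular hole through its front wall. The hole's radius is 10 mm.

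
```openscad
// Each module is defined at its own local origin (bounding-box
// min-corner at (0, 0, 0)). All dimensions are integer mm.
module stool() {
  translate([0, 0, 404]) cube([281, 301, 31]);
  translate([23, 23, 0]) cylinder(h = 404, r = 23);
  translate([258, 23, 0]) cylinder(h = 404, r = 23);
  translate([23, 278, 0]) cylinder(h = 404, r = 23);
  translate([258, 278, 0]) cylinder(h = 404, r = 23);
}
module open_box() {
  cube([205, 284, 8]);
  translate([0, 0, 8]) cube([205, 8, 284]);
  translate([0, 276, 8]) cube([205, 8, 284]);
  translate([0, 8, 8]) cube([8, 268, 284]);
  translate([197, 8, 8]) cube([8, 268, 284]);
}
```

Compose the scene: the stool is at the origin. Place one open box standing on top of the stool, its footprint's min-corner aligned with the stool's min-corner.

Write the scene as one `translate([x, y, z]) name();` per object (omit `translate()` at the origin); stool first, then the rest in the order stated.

stool();
translate([0, 0, 435]) open_box();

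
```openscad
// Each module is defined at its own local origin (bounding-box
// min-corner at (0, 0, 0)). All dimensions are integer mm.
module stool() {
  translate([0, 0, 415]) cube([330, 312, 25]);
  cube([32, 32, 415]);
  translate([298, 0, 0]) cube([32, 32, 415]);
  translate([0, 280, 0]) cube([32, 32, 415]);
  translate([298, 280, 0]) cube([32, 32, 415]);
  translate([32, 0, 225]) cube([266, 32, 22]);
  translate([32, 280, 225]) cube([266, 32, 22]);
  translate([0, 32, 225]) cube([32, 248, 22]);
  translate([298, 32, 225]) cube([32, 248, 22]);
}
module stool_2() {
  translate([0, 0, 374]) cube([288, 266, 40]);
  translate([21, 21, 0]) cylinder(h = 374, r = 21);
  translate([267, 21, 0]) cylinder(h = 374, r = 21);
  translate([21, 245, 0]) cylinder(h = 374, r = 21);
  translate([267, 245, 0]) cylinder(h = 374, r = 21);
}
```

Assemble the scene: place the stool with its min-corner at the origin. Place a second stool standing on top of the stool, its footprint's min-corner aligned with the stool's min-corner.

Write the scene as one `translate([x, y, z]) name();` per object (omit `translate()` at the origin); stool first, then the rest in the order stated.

stool();
translate([0, 0, 440]) stool_2();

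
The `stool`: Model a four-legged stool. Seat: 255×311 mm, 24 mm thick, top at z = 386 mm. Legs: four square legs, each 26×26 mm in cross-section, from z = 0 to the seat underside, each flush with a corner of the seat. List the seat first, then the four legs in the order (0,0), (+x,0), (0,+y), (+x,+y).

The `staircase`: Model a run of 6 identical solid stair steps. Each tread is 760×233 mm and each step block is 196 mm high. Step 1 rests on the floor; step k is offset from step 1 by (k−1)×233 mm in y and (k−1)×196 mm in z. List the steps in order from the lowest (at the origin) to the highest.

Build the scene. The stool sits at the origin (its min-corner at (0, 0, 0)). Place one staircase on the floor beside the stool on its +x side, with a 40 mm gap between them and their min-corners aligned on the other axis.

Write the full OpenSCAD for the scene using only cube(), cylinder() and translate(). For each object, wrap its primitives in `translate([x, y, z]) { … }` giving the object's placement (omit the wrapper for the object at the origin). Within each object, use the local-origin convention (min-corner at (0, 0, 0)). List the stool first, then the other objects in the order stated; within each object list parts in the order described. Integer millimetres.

translate([0, 0, 362]) cube([255, 311, 24]);
cube([26, 26, 362]);
translate([229, 0, 0]) cube([26, 26, 362]);
translate([0, 285, 0]) cube([26, 26, 362]);
translate([229, 285, 0]) cube([26, 26, 362]);
translate([295, 0, 0]) {
  cube([760, 233, 196]);
  translate([0, 233, 196]) cube([760, 233, 196]);
  translate([0, 466, 392]) cube([760, 233, 196]);
  translate([0, 699, 588]) cube([760, 233, 196]);
  translate([0, 932, 784]) cube([760, 233, 196]);
  translate([0, 1165, 980]) cube([760, 233, 196]);
}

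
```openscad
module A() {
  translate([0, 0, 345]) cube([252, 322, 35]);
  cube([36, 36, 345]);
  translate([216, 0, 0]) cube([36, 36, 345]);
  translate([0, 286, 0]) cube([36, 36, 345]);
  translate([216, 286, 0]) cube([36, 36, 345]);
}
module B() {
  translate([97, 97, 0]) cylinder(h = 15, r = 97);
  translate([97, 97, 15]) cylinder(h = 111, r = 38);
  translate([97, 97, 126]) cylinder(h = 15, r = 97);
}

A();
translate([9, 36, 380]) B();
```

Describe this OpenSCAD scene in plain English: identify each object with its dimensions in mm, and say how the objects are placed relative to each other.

A is a four-legged stool. The seat is a 252×322×35 mm slab whose top surface is at z = 380 mm; four square legs, each 36×36 mm in cross-section, run from the floor (z = 0) to the underside of the seat, each flush with a corner of the seat.

B is a spool: two coaxial disc flanges of radius 97 mm and thickness 15 mm, joined by a core cylinder of radius 38 mm and height 111 mm. The lower flange rests on z = 0 and the three cylinders share a vertical axis.

The spool is on top of the stool.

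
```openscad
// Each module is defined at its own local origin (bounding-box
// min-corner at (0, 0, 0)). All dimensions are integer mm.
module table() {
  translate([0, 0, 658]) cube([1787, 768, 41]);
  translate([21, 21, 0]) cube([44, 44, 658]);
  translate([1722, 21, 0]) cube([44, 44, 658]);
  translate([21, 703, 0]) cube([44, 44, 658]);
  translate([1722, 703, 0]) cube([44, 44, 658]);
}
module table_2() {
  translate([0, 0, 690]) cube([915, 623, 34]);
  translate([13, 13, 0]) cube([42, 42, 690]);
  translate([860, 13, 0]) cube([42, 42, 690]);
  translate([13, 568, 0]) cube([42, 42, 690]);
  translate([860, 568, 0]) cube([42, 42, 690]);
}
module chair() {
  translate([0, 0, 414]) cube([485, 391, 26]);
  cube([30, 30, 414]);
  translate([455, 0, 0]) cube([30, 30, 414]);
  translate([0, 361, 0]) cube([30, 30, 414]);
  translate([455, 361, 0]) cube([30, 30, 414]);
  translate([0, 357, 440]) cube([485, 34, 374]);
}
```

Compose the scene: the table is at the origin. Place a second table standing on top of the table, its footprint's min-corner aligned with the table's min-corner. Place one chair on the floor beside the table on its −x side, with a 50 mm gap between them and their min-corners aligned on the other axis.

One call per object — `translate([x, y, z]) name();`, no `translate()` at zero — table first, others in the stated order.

table();
translate([0, 0, 699]) table_2();
translate([-535, 0, 0]) chair();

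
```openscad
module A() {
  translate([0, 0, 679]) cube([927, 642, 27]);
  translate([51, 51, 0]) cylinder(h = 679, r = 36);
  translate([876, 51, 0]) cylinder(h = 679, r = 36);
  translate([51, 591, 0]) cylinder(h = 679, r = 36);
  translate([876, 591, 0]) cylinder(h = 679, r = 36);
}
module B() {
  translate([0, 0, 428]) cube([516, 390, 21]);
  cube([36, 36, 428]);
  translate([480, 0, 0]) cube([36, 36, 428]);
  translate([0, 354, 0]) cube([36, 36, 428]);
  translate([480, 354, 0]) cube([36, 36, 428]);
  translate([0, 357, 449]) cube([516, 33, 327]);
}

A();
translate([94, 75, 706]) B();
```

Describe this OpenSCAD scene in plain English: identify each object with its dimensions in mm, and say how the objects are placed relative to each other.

A is a table: top 927 mm (x) × 642 mm (y), 27 mm thick, upper face at z = 706 mm, on four round legs of 72 mm diameter, each leg's bounding box inset 15 mm from the nearest pair of top edges, running from z = 0 to the bottom of the top.

B is a chair. The seat is a 516×390×21 mm slab with its top at z = 449 mm, on four 36×36 mm corner legs (flush with the seat edges, standing on z = 0). A flat backrest 33 mm thick, 327 mm tall, spans the full seat width and rises from the seat top along its +y edge, rear face flush with the rear of the seat.

The chair is on top of the table.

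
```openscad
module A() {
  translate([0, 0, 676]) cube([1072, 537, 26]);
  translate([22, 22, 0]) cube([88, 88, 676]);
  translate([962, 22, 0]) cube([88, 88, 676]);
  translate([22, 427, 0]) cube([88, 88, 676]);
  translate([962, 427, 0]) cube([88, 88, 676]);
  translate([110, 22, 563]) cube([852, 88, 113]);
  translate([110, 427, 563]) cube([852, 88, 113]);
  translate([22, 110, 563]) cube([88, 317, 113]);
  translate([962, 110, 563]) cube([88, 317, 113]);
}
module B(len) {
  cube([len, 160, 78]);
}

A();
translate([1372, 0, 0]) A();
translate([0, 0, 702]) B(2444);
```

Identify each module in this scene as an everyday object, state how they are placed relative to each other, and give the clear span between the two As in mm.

A is a table. B is a beam. A beam spans the tops of two tables. The clear span between the two tables is 300 mm.

Second table starts at x = 1372; first ends at x = 1072; clear span = 1372 − 1072 = 300 mm.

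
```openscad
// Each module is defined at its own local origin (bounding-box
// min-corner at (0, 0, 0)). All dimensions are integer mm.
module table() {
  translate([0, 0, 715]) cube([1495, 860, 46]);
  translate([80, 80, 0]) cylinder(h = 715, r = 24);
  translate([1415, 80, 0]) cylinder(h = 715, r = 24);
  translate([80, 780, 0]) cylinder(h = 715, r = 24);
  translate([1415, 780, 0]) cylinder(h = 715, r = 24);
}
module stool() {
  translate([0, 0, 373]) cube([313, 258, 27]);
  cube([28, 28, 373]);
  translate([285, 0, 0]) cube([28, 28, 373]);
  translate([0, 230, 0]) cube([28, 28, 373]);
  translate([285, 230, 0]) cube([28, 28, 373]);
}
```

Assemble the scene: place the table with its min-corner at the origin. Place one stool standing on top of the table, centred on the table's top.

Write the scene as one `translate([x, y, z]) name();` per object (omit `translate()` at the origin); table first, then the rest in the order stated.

table();
translate([591, 301, 761]) stool();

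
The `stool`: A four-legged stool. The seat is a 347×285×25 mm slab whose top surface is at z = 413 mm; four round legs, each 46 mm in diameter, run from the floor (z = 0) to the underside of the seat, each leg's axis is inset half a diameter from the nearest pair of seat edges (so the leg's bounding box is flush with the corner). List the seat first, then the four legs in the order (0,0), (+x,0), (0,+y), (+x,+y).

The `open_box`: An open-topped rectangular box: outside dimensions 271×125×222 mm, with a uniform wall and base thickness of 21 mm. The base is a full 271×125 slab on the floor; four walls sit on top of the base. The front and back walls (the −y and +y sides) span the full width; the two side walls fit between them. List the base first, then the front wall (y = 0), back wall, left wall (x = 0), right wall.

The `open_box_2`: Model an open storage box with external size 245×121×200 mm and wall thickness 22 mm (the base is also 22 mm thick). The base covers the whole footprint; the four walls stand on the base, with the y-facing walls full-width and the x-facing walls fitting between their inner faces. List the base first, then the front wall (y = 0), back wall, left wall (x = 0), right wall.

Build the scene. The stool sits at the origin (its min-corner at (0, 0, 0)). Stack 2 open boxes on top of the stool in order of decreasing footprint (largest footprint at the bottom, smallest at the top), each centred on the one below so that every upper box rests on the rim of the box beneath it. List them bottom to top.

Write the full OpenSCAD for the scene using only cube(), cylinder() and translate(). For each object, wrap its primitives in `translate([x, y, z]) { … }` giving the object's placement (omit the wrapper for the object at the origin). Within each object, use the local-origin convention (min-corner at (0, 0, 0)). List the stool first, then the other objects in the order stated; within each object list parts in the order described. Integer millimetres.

translate([0, 0, 388]) cube([347, 285, 25]);
translate([23, 23, 0]) cylinder(h = 388, r = 23);
translate([324, 23, 0]) cylinder(h = 388, r = 23);
translate([23, 262, 0]) cylinder(h = 388, r = 23);
translate([324, 262, 0]) cylinder(h = 388, r = 23);
translate([38, 80, 413]) {
  cube([271, 125, 21]);
  translate([0, 0, 21]) cube([271, 21, 201]);
  translate([0, 104, 21]) cube([271, 21, 201]);
  translate([0, 21, 21]) cube([21, 83, 201]);
  translate([250, 21, 21]) cube([21, 83, 201]);
}
translate([51, 82, 635]) {
  cube([245, 121, 22]);
  translate([0, 0, 22]) cube([245, 22, 178]);
  translate([0, 99, 22]) cube([245, 22, 178]);
  translate([0, 22, 22]) cube([22, 77, 178]);
  translate([223, 22, 22]) cube([22, 77, 178]);
}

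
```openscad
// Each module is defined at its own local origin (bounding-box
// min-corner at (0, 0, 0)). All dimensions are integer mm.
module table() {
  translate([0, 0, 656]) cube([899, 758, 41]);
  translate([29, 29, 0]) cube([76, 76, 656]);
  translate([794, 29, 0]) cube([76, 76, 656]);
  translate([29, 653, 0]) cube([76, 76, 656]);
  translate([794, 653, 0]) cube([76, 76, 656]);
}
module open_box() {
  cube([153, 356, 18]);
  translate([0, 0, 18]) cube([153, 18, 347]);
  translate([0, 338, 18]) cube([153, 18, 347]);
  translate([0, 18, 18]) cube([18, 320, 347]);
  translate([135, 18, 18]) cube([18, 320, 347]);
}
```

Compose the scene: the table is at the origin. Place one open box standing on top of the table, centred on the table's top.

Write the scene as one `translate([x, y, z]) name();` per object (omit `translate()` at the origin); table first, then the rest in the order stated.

table();
translate([373, 201, 697]) open_box();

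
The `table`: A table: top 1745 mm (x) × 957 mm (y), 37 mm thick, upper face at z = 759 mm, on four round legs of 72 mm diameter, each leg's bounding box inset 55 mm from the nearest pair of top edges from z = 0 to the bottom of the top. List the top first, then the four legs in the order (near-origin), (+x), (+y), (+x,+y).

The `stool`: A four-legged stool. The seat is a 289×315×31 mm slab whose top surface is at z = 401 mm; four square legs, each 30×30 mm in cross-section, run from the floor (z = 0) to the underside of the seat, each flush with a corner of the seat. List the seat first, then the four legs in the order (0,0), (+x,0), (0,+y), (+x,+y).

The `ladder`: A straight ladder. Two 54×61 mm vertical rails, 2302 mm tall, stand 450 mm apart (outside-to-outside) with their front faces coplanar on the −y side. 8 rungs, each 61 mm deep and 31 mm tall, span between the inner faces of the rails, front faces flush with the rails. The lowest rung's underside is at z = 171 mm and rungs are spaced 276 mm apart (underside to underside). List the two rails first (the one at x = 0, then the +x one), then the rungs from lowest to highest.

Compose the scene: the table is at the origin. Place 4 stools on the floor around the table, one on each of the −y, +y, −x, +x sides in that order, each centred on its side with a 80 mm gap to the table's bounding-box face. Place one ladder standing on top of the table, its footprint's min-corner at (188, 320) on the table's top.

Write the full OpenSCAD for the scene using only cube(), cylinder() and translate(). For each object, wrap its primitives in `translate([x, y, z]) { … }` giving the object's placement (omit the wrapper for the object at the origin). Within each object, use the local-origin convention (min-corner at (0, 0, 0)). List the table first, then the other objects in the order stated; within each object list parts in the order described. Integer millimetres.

translate([0, 0, 722]) cube([1745, 957, 37]);
translate([91, 91, 0]) cylinder(h = 722, r = 36);
translate([1654, 91, 0]) cylinder(h = 722, r = 36);
translate([91, 866, 0]) cylinder(h = 722, r = 36);
translate([1654, 866, 0]) cylinder(h = 722, r = 36);
translate([728, -395, 0]) {
  translate([0, 0, 370]) cube([289, 315, 31]);
  cube([30, 30, 370]);
  translate([259, 0, 0]) cube([30, 30, 370]);
  translate([0, 285, 0]) cube([30, 30, 370]);
  translate([259, 285, 0]) cube([30, 30, 370]);
}
translate([728, 1037, 0]) {
  translate([0, 0, 370]) cube([289, 315, 31]);
  cube([30, 30, 370]);
  translate([259, 0, 0]) cube([30, 30, 370]);
  translate([0, 285, 0]) cube([30, 30, 370]);
  translate([259, 285, 0]) cube([30, 30, 370]);
}
translate([-369, 321, 0]) {
  translate([0, 0, 370]) cube([289, 315, 31]);
  cube([30, 30, 370]);
  translate([259, 0, 0]) cube([30, 30, 370]);
  translate([0, 285, 0]) cube([30, 30, 370]);
  translate([259, 285, 0]) cube([30, 30, 370]);
}
translate([1825, 321, 0]) {
  translate([0, 0, 370]) cube([289, 315, 31]);
  cube([30, 30, 370]);
  translate([259, 0, 0]) cube([30, 30, 370]);
  translate([0, 285, 0]) cube([30, 30, 370]);
  translate([259, 285, 0]) cube([30, 30, 370]);
}
translate([188, 320, 759]) {
  cube([54, 61, 2302]);
  translate([396, 0, 0]) cube([54, 61, 2302]);
  translate([54, 0, 171]) cube([342, 61, 31]);
  translate([54, 0, 447]) cube([342, 61, 31]);
  translate([54, 0, 723]) cube([342, 61, 31]);
  translate([54, 0, 999]) cube([342, 61, 31]);
  translate([54, 0, 1275]) cube([342, 61, 31]);
  translate([54, 0, 1551]) cube([342, 61, 31]);
  translate([54, 0, 1827]) cube([342, 61, 31]);
  translate([54, 0, 2103]) cube([342, 61, 31]);
}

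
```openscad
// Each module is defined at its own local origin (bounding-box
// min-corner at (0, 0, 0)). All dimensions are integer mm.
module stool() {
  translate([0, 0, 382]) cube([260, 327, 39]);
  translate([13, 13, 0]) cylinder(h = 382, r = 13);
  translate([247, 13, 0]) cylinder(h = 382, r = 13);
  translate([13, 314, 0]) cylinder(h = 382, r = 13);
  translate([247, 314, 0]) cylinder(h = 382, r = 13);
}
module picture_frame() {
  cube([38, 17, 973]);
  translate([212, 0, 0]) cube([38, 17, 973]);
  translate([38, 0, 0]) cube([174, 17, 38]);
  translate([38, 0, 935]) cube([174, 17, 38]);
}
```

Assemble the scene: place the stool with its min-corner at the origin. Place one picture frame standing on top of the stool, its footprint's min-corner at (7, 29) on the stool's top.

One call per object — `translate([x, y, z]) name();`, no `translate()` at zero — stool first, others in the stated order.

stool();
translate([7, 29, 421]) picture_frame();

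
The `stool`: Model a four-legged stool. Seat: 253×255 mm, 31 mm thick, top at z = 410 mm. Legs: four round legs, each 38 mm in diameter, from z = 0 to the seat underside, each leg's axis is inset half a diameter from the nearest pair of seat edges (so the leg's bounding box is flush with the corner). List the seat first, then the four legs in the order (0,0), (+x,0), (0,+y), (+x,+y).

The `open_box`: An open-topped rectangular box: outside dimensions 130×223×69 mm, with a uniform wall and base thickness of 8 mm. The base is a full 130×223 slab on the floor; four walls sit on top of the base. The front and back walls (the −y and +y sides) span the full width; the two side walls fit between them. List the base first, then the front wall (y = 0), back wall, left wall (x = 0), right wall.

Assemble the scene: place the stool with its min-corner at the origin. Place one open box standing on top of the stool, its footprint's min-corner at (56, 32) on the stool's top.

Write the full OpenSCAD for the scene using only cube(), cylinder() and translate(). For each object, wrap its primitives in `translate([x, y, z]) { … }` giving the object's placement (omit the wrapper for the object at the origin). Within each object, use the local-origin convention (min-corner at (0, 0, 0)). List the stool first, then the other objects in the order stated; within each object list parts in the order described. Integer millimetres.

translate([0, 0, 379]) cube([253, 255, 31]);
translate([19, 19, 0]) cylinder(h = 379, r = 19);
translate([234, 19, 0]) cylinder(h = 379, r = 19);
translate([19, 236, 0]) cylinder(h = 379, r = 19);
translate([234, 236, 0]) cylinder(h = 379, r = 19);
translate([56, 32, 410]) {
  cube([130, 223, 8]);
  translate([0, 0, 8]) cube([130, 8, 61]);
  translate([0, 215, 8]) cube([130, 8, 61]);
  translate([0, 8, 8]) cube([8, 207, 61]);
  translate([122, 8, 8]) cube([8, 207, 61]);
}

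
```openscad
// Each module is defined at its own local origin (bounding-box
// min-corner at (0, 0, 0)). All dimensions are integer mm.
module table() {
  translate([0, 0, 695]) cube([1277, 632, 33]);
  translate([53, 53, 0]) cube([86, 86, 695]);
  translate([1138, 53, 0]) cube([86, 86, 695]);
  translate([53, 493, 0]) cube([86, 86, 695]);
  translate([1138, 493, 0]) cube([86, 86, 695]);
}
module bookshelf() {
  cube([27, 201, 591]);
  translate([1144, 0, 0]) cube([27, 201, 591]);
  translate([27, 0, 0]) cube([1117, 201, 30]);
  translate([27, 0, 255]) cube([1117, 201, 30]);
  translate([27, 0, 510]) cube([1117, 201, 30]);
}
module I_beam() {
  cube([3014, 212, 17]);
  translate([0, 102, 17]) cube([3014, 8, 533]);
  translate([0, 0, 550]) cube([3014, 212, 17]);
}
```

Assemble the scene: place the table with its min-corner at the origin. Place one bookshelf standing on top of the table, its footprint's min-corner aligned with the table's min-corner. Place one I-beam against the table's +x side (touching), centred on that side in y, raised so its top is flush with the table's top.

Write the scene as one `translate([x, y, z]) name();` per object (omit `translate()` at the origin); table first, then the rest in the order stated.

table();
translate([0, 0, 728]) bookshelf();
translate([1277, 210, 161]) I_beam();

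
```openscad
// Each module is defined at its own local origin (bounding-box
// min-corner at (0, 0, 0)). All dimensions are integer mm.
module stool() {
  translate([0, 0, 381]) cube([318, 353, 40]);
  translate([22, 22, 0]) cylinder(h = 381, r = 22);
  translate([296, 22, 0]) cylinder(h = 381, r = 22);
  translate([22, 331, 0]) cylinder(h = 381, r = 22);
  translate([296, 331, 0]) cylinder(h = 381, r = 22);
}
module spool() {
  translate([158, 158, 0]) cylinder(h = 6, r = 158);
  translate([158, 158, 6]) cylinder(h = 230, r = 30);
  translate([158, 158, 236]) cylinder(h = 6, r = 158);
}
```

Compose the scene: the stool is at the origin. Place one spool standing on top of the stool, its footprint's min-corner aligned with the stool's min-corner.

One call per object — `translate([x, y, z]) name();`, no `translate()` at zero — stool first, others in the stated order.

stool();
translate([0, 0, 421]) spool();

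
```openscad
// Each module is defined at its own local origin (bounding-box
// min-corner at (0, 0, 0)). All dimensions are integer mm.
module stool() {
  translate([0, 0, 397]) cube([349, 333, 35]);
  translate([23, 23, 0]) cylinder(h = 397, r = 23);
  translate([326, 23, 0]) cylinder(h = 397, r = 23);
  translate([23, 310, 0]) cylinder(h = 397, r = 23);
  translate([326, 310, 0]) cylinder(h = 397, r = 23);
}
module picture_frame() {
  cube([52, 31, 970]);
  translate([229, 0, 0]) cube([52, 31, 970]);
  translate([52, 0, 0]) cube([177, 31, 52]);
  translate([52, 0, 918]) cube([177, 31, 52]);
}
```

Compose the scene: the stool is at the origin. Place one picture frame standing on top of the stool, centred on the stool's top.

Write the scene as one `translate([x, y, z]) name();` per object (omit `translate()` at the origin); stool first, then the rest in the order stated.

stool();
translate([34, 151, 432]) picture_frame();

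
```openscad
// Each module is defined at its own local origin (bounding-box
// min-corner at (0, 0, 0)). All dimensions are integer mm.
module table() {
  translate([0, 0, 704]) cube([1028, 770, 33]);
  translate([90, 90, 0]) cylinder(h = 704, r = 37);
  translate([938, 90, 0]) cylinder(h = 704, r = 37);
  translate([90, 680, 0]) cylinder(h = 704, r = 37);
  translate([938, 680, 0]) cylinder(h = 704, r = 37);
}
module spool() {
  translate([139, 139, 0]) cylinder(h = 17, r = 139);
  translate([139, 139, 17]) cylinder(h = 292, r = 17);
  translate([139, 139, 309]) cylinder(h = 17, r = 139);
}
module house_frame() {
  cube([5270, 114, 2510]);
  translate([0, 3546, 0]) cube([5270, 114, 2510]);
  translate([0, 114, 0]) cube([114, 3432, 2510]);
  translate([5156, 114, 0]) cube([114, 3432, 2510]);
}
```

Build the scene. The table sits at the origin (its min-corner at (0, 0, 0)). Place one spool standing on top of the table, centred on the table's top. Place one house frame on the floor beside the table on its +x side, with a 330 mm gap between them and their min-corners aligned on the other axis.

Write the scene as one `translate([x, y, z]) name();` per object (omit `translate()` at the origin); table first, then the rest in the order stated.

table();
translate([375, 246, 737]) spool();
translate([1358, 0, 0]) house_frame();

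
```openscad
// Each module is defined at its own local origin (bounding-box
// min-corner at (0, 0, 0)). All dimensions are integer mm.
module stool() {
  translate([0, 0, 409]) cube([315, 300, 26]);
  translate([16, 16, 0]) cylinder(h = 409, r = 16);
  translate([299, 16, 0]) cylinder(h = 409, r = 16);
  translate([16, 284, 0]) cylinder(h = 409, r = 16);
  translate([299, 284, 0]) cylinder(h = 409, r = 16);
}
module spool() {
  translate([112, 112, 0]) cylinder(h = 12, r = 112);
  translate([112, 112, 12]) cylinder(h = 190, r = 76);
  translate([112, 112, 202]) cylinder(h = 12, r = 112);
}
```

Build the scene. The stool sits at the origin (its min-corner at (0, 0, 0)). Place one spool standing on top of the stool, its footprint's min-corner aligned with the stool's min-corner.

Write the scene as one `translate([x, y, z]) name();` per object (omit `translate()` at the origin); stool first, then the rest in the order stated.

stool();
translate([0, 0, 435]) spool();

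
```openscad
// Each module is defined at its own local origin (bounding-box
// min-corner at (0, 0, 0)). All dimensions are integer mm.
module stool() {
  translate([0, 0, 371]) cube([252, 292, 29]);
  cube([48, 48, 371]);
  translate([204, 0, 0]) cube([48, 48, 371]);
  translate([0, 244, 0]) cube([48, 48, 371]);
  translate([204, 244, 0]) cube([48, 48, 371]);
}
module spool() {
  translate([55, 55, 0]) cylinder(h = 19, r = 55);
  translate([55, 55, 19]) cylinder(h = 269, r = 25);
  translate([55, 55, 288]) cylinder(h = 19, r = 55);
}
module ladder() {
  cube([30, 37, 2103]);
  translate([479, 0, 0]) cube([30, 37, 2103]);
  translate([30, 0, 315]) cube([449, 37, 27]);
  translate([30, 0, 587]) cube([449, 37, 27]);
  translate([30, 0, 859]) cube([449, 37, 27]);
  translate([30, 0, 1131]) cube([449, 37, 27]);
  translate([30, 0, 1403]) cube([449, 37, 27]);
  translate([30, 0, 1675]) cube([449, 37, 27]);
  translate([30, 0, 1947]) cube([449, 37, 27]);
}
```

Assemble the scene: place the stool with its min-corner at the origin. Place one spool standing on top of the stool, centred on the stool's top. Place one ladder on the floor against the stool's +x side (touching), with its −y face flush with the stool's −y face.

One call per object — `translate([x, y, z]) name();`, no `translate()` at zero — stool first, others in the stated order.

stool();
translate([71, 91, 400]) spool();
translate([252, 0, 0]) ladder();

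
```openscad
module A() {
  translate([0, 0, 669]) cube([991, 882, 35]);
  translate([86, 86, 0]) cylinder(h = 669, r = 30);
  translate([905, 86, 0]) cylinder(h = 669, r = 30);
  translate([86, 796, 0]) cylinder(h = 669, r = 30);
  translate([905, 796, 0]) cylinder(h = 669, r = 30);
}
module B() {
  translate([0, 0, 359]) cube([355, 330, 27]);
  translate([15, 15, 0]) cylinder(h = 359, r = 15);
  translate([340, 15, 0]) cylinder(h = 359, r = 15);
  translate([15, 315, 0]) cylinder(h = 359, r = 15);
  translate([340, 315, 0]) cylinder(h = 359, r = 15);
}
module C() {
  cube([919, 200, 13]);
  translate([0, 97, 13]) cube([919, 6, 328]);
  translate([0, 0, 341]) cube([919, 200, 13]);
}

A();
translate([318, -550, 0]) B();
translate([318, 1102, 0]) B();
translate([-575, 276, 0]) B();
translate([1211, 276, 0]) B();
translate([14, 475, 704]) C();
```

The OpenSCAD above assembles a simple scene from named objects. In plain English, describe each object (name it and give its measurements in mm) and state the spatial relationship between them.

A is a rectangular dining table. The top is 991×882×35 mm with its upper surface at z = 704 mm. It stands on four round legs of 60 mm diameter, each leg's bounding box inset 56 mm from the nearest pair of top edges, running from the floor to the underside of the top.

B is a four-legged stool. The seat is a 355×330×27 mm slab whose top surface is at z = 386 mm; four round legs, each 30 mm in diameter, run from the floor (z = 0) to the underside of the seat, each leg's axis is inset half a diameter from the nearest pair of seat edges (so the leg's bounding box is flush with the corner).

C is an I-beam lying along x, 919 mm long. Overall section height 354 mm. Two flanges 200 mm wide (y) and 13 mm thick, one on the floor and one at the top; a web 6 mm thick runs between them, centred on the flange width.

Four stools sit around the table at the −y, +y, −x, +x sides. The I-beam is on top of the table.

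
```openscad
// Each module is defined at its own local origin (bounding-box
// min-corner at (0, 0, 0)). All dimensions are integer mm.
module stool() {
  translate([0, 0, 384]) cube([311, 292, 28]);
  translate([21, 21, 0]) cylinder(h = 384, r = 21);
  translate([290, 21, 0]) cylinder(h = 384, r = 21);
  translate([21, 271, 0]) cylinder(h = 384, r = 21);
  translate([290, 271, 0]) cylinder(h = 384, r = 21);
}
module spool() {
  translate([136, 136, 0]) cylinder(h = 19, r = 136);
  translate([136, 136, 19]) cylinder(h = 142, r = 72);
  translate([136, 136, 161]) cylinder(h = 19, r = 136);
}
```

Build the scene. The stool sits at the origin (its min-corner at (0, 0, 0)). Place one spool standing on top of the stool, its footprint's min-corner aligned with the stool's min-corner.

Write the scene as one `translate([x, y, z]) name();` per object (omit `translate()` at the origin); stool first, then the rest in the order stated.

stool();
translate([0, 0, 412]) spool();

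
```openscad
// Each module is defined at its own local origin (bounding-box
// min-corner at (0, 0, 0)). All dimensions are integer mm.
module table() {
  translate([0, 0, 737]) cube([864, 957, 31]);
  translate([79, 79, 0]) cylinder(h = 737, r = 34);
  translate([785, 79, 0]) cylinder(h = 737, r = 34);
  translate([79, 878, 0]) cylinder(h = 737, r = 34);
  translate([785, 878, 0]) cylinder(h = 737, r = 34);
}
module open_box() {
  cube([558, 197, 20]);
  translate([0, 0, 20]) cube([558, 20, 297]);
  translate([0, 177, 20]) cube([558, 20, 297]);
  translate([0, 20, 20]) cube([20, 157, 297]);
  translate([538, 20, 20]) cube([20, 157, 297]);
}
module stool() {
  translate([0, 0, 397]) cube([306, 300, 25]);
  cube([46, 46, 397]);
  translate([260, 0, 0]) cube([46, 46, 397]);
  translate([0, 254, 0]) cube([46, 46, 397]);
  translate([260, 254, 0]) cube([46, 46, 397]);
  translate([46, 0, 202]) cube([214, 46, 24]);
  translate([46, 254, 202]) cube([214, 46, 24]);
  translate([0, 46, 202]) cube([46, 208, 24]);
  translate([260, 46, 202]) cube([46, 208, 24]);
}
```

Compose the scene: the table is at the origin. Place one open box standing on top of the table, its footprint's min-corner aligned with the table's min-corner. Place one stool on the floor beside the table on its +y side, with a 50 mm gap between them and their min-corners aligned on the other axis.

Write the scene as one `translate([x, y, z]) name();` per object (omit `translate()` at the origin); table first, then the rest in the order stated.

table();
translate([0, 0, 768]) open_box();
translate([0, 1007, 0]) stool();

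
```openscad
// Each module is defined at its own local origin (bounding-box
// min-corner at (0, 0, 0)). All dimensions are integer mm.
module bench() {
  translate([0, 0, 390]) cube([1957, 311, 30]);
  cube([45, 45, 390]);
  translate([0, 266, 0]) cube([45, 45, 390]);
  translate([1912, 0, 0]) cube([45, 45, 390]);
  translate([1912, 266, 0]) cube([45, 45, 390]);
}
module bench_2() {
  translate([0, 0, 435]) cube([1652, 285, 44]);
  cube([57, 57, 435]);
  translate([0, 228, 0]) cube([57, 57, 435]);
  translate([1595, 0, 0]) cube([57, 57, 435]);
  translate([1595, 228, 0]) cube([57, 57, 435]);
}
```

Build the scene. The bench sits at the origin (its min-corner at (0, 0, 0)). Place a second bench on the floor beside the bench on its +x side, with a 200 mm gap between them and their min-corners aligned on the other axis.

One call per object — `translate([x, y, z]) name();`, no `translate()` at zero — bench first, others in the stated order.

bench();
translate([2157, 0, 0]) bench_2();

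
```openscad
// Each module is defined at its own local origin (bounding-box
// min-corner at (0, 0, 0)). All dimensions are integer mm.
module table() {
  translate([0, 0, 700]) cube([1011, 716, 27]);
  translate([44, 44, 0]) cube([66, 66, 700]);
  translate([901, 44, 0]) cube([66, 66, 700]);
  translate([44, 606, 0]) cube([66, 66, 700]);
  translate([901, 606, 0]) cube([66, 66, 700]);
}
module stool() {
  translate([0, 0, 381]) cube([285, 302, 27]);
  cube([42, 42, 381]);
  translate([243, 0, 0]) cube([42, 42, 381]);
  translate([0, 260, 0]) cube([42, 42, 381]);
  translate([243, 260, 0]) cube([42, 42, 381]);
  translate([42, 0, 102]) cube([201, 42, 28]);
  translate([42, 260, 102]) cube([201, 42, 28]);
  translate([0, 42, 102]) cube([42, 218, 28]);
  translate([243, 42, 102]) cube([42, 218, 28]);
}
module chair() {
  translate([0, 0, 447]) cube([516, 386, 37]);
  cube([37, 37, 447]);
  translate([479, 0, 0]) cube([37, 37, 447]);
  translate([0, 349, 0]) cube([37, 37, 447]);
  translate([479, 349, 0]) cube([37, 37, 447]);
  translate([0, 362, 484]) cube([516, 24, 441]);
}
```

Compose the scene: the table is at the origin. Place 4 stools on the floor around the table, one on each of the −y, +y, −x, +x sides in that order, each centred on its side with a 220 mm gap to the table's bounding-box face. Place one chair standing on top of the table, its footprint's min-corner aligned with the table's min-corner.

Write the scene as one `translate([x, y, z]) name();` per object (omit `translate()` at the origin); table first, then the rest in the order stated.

table();
translate([363, -522, 0]) stool();
translate([363, 936, 0]) stool();
translate([-505, 207, 0]) stool();
translate([1231, 207, 0]) stool();
translate([0, 0, 727]) chair();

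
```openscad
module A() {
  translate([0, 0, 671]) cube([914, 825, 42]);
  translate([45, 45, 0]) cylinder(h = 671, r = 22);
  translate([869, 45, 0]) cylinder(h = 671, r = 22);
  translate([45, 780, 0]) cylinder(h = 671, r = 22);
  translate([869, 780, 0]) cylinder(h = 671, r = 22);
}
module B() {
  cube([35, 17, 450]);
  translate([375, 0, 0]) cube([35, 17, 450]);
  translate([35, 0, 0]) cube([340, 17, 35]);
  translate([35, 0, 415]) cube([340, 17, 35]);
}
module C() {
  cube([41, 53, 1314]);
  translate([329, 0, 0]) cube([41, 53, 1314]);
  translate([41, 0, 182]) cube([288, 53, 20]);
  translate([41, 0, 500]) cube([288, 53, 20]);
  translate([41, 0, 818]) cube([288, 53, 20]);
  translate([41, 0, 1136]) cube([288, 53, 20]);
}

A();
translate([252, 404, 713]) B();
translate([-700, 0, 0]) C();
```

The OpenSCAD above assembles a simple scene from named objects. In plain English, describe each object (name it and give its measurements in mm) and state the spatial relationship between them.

A is a rectangular dining table. The top is 914×825×42 mm with its upper surface at z = 713 mm. It stands on four round legs of 44 mm diameter, each leg's bounding box inset 23 mm from the nearest pair of top edges, running from the floor to the underside of the top.

B is a rectangular picture frame lying in the x–z plane (depth along y). The opening is 340 mm wide (x) by 380 mm tall (z), surrounded by a border 35 mm wide on all four sides. The frame is 17 mm deep and is made of two full-height vertical stiles with two horizontal rails fitted between them.

C is a wooden ladder with two side rails of 41×53 mm section and 1314 mm height, set 370 mm apart overall. Between them run 4 rectangular rungs (53 mm deep, 20 mm thick), front faces flush with the rails' −y face. The bottom of the first rung is 182 mm above the floor and each subsequent rung is 318 mm higher than the one below.

The picture frame is on top of the table, centred. The ladder is on the floor beside the table on its −x side.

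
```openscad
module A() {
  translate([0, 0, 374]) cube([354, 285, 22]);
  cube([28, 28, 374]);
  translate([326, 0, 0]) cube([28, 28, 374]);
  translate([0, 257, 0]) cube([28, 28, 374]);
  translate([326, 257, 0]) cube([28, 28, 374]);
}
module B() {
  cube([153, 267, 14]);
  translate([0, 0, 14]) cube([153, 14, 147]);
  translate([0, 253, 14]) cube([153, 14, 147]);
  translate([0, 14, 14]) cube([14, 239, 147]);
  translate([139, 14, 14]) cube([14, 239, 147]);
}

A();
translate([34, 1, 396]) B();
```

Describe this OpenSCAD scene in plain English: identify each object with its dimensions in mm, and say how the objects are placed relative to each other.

A is a four-legged stool. The seat is a 354×285×22 mm slab whose top surface is at z = 396 mm; four square legs, each 28×28 mm in cross-section, run from the floor (z = 0) to the underside of the seat, each flush with a corner of the seat.

B is an open storage box with external size 153×267×161 mm and wall thickness 14 mm (the base is also 14 mm thick). The base covers the whole footprint; the four walls stand on the base, with the y-facing walls full-width and the x-facing walls fitting between their inner faces.

The open box is on top of the stool.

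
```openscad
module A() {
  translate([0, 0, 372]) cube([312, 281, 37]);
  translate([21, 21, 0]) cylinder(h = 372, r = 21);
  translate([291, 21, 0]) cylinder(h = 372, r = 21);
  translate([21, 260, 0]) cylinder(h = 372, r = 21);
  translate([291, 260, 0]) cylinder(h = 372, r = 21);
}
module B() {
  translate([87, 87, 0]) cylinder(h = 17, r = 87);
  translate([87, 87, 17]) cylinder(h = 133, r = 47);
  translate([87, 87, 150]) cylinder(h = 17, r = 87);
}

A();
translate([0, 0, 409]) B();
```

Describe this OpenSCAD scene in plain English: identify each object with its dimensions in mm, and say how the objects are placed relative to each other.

A is a four-legged stool. The seat is 312×281 mm, 37 mm thick, top at z = 409 mm. It stands on four round legs, each 42 mm in diameter, from z = 0 to the seat underside, each leg's axis is inset half a diameter from the nearest pair of seat edges (so the leg's bounding box is flush with the corner).

B is a spool: two coaxial disc flanges of radius 87 mm and thickness 17 mm, joined by a core cylinder of radius 47 mm and height 133 mm. The lower flange rests on z = 0 and the three cylinders share a vertical axis.

The spool is on top of the stool.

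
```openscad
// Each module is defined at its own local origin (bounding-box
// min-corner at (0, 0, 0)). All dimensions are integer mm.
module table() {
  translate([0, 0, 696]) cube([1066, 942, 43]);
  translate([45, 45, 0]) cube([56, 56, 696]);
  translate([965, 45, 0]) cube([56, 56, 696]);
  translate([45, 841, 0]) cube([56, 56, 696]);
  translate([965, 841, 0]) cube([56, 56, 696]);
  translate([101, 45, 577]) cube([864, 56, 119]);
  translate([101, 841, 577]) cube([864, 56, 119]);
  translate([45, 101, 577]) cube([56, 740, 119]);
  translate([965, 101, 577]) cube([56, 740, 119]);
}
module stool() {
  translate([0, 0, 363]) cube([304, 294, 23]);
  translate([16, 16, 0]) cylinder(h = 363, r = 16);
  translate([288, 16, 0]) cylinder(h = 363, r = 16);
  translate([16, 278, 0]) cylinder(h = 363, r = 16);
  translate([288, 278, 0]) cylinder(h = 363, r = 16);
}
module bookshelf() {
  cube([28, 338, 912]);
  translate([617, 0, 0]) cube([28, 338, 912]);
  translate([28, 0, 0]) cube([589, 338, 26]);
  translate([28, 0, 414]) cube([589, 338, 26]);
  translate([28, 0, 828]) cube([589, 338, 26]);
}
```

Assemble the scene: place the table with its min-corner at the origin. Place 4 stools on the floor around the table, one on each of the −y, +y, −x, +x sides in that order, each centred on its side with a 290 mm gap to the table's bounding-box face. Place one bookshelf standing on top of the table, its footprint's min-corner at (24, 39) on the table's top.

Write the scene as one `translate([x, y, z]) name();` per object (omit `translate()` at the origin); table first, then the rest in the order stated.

table();
translate([381, -584, 0]) stool();
translate([381, 1232, 0]) stool();
translate([-594, 324, 0]) stool();
translate([1356, 324, 0]) stool();
translate([24, 39, 739]) bookshelf();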